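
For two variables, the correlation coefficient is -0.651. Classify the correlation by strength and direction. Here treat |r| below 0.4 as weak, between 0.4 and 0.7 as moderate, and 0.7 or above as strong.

moderate negative

r = -0.651 < 0 so the relationship is negative.
|r| = 0.651, which falls in the moderate range.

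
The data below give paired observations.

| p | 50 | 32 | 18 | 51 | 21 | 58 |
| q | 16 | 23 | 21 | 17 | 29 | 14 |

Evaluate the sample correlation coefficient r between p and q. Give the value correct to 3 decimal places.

n = 6, Σp = 230, Σq = 120, Σp² = 10254, Σq² = 2552, Σpq = 4202
nΣpq − ΣpΣq = 25212 − 27600 = -2388
nΣp² − (Σp)² = 61524 − 52900 = 8624; nΣq² − (Σq)² = 15312 − 14400 = 912
r = -2388 / √(8624 × 912) = -2388 / 2804.4764 ≈ -0.851

-0.851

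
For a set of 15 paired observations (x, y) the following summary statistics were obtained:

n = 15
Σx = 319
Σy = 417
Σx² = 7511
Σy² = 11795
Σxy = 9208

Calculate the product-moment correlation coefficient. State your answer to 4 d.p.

0.8859

r = (nΣxy − ΣxΣy) / √[(nΣx² − (Σx)²)(nΣy² − (Σy)²)]
Numerator: 15×9208 − 319×417 = 5097
Denominator: √[(112665 − 101761)(176925 − 173889)] = √[10904 × 3036] = 5753.6548
r = 5097 / 5753.6548 ≈ 0.8859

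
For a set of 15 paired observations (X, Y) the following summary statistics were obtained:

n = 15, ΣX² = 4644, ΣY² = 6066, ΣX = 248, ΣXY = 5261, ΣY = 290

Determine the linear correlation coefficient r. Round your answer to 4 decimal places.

0.9331

r = (nΣXY − ΣXΣY) / √[(nΣX² − (ΣX)²)(nΣY² − (ΣY)²)]
Numerator: 15×5261 − 248×290 = 6995
Denominator: √[(69660 − 61504)(90990 − 84100)] = √[8156 × 6890] = 7496.3218
r = 6995 / 7496.3218 ≈ 0.9331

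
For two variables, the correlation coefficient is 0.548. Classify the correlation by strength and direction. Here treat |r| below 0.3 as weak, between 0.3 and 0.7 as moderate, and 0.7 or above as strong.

moderate positive

r = 0.548 > 0 so the relationship is positive.
|r| = 0.548, which falls in the moderate range.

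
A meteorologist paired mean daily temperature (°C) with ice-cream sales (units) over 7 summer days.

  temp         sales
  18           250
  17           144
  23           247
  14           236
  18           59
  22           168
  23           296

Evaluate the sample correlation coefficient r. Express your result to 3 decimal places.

0.298

n = 7, Σx = 135, Σy = 1400, Σx² = 2675, Σy² = 319262, Σxy = 27499
nΣxy − ΣxΣy = 192493 − 189000 = 3493
nΣx² − (Σx)² = 18725 − 18225 = 500; nΣy² − (Σy)² = 2234834 − 1960000 = 274834
r = 3493 / √(500 × 274834) = 3493 / 11722.4997 ≈ 0.298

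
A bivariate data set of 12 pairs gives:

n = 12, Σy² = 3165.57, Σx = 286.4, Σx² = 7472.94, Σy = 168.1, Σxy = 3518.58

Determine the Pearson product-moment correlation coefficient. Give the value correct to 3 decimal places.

-0.686

r = (nΣxy − ΣxΣy) / √[(nΣx² − (Σx)²)(nΣy² − (Σy)²)]
Numerator: 12×3518.58 − 286.4×168.1 = -5920.88
Denominator: √[(89675.28 − 82024.96)(37986.84 − 28257.61)] = √[7650.32 × 9729.23] = 8627.3822
r = -5920.88 / 8627.3822 ≈ -0.686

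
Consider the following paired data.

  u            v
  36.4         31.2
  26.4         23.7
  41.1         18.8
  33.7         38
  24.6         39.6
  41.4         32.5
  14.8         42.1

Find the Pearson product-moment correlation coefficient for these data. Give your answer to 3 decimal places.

-0.580

n = 7, Σu = 218.4, Σv = 225.9, Σu² = 7384.98, Σv² = 7729.39, Σuv = 6757.38
nΣuv − ΣuΣv = 47301.66 − 49336.56 = -2034.9
nΣu² − (Σu)² = 51694.86 − 47698.56 = 3996.3; nΣv² − (Σv)² = 54105.73 − 51030.81 = 3074.92
r = -2034.9 / √(3996.3 × 3074.92) = -2034.9 / 3505.4676 ≈ -0.580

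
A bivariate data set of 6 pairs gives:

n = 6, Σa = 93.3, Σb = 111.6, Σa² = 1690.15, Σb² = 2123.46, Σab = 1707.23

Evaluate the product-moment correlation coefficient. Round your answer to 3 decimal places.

-0.263

r = (nΣab − ΣaΣb) / √[(nΣa² − (Σa)²)(nΣb² − (Σb)²)]
Numerator: 6×1707.23 − 93.3×111.6 = -168.9
Denominator: √[(10140.9 − 8704.89)(12740.76 − 12454.56)] = √[1436.01 × 286.2] = 641.0819
r = -168.9 / 641.0819 ≈ -0.263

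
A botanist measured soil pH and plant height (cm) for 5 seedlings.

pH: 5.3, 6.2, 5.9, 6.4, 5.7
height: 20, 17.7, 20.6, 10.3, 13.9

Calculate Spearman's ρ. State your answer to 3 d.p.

-0.500

Rank pH: 1, 4, 3, 5, 2
Rank height: 4, 3, 5, 1, 2
d = rank(pH) − rank(height): -3, 1, -2, 4, 0; Σd² = 30
ρ = 1 − 6Σd² / [n(n²−1)] = 1 − 6×30 / (5×24) = 1 − 180/120 ≈ -0.500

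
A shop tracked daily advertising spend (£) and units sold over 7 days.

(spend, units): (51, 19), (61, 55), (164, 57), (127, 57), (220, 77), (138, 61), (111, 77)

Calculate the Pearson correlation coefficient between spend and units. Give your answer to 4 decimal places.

0.6778

n = 7, Σx = 872, Σy = 403, Σx² = 129112, Σy² = 25463, Σxy = 54816
nΣxy − ΣxΣy = 383712 − 351416 = 32296
nΣx² − (Σx)² = 903784 − 760384 = 143400; nΣy² − (Σy)² = 178241 − 162409 = 15832
r = 32296 / √(143400 × 15832) = 32296 / 47647.7576 ≈ 0.6778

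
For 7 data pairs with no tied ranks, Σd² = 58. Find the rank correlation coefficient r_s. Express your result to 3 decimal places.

-0.036

ρ = 1 − 6Σd² / [n(n²−1)] = 1 − 6×58 / (7×48)
  = 1 − 348/336 = 1 − 1.0357 ≈ -0.036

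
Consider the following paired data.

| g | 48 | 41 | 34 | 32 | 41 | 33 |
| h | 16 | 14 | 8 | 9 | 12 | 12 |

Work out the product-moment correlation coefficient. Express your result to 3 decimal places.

n = 6, Σg = 229, Σh = 71, Σg² = 8935, Σh² = 885, Σgh = 2790
nΣgh − ΣgΣh = 16740 − 16259 = 481
nΣg² − (Σg)² = 53610 − 52441 = 1169; nΣh² − (Σh)² = 5310 − 5041 = 269
r = 481 / √(1169 × 269) = 481 / 560.7682 ≈ 0.858

0.858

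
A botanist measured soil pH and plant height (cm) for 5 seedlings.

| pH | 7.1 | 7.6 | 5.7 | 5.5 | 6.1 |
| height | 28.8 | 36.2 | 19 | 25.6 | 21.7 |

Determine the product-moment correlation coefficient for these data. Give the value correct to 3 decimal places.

n = 5, Σx = 32, Σy = 131.3, Σx² = 208.12, Σy² = 3627.13, Σxy = 861.07
nΣxy − ΣxΣy = 4305.35 − 4201.6 = 103.75
nΣx² − (Σx)² = 1040.6 − 1024 = 16.6; nΣy² − (Σy)² = 18135.65 − 17239.69 = 895.96
r = 103.75 / √(16.6 × 895.96) = 103.75 / 121.9546 ≈ 0.851

0.851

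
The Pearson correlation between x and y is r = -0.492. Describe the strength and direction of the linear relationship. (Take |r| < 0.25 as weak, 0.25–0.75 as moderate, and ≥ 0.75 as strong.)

moderate negative

r = -0.492 < 0 so the relationship is negative.
|r| = 0.492, which falls in the moderate range.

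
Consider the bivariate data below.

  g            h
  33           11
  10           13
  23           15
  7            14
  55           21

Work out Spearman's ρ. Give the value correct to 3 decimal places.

Rank g: 4, 2, 3, 1, 5
Rank h: 1, 2, 4, 3, 5
d = rank(g) − rank(h): 3, 0, -1, -2, 0; Σd² = 14
ρ = 1 − 6Σd² / [n(n²−1)] = 1 − 6×14 / (5×24) = 1 − 84/120 ≈ 0.300

0.300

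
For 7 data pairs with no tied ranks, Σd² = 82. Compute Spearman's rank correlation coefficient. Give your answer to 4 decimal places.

-0.4643

ρ = 1 − 6Σd² / [n(n²−1)] = 1 − 6×82 / (7×48)
  = 1 − 492/336 = 1 − 1.46429 ≈ -0.4643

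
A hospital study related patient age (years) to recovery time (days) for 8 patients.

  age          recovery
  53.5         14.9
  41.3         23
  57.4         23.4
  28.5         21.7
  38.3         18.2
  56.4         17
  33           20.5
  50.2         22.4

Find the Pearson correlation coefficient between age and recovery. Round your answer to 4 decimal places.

-0.2319

n = 8, Σx = 358.6, Σy = 161.1, Σx² = 16931.84, Σy² = 3311.71, Σxy = 7165.5
nΣxy − ΣxΣy = 57324 − 57770.46 = -446.46
nΣx² − (Σx)² = 135454.72 − 128593.96 = 6860.76; nΣy² − (Σy)² = 26493.68 − 25953.21 = 540.47
r = -446.46 / √(6860.76 × 540.47) = -446.46 / 1925.6259 ≈ -0.2319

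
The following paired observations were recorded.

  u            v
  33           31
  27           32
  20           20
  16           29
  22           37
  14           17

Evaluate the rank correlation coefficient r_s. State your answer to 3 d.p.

0.714

Rank u: 6, 5, 3, 2, 4, 1
Rank v: 4, 5, 2, 3, 6, 1
d = rank(u) − rank(v): 2, 0, 1, -1, -2, 0; Σd² = 10
ρ = 1 − 6Σd² / [n(n²−1)] = 1 − 6×10 / (6×35) = 1 − 60/210 ≈ 0.714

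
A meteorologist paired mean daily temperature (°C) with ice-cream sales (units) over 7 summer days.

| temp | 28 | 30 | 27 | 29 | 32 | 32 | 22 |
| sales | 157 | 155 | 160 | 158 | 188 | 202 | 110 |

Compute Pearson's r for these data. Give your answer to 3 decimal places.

n = 7, Σx = 200, Σy = 1130, Σx² = 5786, Σy² = 187486, Σxy = 32848
nΣxy − ΣxΣy = 229936 − 226000 = 3936
nΣx² − (Σx)² = 40502 − 40000 = 502; nΣy² − (Σy)² = 1312402 − 1276900 = 35502
r = 3936 / √(502 × 35502) = 3936 / 4221.6115 ≈ 0.932

0.932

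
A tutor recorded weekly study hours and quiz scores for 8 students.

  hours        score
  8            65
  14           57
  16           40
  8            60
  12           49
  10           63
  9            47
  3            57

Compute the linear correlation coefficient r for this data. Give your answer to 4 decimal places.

n = 8, Σx = 80, Σy = 438, Σx² = 914, Σy² = 24502, Σxy = 4250
nΣxy − ΣxΣy = 34000 − 35040 = -1040
nΣx² − (Σx)² = 7312 − 6400 = 912; nΣy² − (Σy)² = 196016 − 191844 = 4172
r = -1040 / √(912 × 4172) = -1040 / 1950.6061 ≈ -0.5332

-0.5332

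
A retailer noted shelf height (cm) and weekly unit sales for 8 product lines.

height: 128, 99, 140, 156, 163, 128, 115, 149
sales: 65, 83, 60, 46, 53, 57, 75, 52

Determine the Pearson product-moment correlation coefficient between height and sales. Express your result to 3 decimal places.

-0.930

n = 8, Σx = 1078, Σy = 491, Σx² = 148500, Σy² = 31217, Σxy = 64421
nΣxy − ΣxΣy = 515368 − 529298 = -13930
nΣx² − (Σx)² = 1188000 − 1162084 = 25916; nΣy² − (Σy)² = 249736 − 241081 = 8655
r = -13930 / √(25916 × 8655) = -13930 / 14976.7480 ≈ -0.930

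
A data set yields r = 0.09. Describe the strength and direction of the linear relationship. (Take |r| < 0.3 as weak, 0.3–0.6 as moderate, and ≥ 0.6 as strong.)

weak positive

r = 0.09 > 0 so the relationship is positive.
|r| = 0.09, which falls in the weak range.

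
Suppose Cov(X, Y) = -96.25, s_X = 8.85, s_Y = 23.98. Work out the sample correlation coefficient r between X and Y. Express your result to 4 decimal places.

r = Cov(X,Y) / (s_X · s_Y) = -96.25 / (8.85 × 23.98)
  = -96.25 / 212.2230 ≈ -0.4535

-0.4535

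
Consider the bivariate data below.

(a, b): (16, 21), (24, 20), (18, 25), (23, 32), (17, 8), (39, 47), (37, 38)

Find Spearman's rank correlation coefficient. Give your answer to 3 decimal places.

0.714

Rank a: 1, 5, 3, 4, 2, 7, 6
Rank b: 3, 2, 4, 5, 1, 7, 6
d = rank(a) − rank(b): -2, 3, -1, -1, 1, 0, 0; Σd² = 16
ρ = 1 − 6Σd² / [n(n²−1)] = 1 − 6×16 / (7×48) = 1 − 96/336 ≈ 0.714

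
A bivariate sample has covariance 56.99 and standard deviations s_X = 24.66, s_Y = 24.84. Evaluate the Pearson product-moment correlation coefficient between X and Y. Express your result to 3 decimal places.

0.093

r = Cov(X,Y) / (s_X · s_Y) = 56.99 / (24.66 × 24.84)
  = 56.99 / 612.5544 ≈ 0.093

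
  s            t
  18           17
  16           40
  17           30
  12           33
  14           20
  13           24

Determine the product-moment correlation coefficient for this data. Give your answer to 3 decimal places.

-0.157

n = 6, Σs = 90, Σt = 164, Σs² = 1378, Σt² = 4854, Σst = 2444
nΣst − ΣsΣt = 14664 − 14760 = -96
nΣs² − (Σs)² = 8268 − 8100 = 168; nΣt² − (Σt)² = 29124 − 26896 = 2228
r = -96 / √(168 × 2228) = -96 / 611.8039 ≈ -0.157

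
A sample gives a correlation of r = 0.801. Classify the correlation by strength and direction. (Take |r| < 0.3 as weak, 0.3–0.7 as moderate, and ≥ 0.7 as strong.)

r = 0.801 > 0 so the relationship is positive.
|r| = 0.801, which falls in the strong range.

strong positive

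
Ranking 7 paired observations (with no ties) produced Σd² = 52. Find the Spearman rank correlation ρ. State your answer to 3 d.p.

0.071

ρ = 1 − 6Σd² / [n(n²−1)] = 1 − 6×52 / (7×48)
  = 1 − 312/336 = 1 − 0.9286 ≈ 0.071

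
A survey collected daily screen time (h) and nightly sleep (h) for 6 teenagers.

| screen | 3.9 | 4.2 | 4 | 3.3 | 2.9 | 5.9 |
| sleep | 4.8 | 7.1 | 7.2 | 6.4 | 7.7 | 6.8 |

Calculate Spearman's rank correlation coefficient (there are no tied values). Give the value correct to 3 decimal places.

Rank screen: 3, 5, 4, 2, 1, 6
Rank sleep: 1, 4, 5, 2, 6, 3
d = rank(screen) − rank(sleep): 2, 1, -1, 0, -5, 3; Σd² = 40
ρ = 1 − 6Σd² / [n(n²−1)] = 1 − 6×40 / (6×35) = 1 − 240/210 ≈ -0.143

-0.143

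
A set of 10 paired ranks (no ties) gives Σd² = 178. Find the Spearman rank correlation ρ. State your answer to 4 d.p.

-0.0788

ρ = 1 − 6Σd² / [n(n²−1)] = 1 − 6×178 / (10×99)
  = 1 − 1068/990 = 1 − 1.07879 ≈ -0.0788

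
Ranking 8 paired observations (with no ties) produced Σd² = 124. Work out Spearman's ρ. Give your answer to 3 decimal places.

-0.476

ρ = 1 − 6Σd² / [n(n²−1)] = 1 − 6×124 / (8×63)
  = 1 − 744/504 = 1 − 1.4762 ≈ -0.476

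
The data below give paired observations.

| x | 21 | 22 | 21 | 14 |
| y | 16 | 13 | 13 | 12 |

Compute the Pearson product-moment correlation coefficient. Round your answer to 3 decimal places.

n = 4, Σx = 78, Σy = 54, Σx² = 1562, Σy² = 738, Σxy = 1063
nΣxy − ΣxΣy = 4252 − 4212 = 40
nΣx² − (Σx)² = 6248 − 6084 = 164; nΣy² − (Σy)² = 2952 − 2916 = 36
r = 40 / √(164 × 36) = 40 / 76.8375 ≈ 0.521

0.521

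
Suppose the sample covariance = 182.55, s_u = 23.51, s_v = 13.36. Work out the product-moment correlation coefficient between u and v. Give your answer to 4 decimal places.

r = Cov(u,v) / (s_u · s_v) = 182.55 / (23.51 × 13.36)
  = 182.55 / 314.0936 ≈ 0.5812

0.5812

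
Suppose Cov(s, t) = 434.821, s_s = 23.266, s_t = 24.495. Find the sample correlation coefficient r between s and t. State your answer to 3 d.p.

0.763

r = Cov(s,t) / (s_s · s_t) = 434.821 / (23.266 × 24.495)
  = 434.821 / 569.9007 ≈ 0.763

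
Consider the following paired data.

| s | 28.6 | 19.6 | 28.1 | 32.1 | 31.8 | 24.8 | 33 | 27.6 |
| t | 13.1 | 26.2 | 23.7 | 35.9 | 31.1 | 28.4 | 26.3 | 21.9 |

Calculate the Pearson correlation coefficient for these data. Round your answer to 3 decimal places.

0.220

n = 8, Σs = 225.6, Σt = 206.6, Σs² = 6499.18, Σt² = 5653.62, Σst = 5872.18
nΣst − ΣsΣt = 46977.44 − 46608.96 = 368.48
nΣs² − (Σs)² = 51993.44 − 50895.36 = 1098.08; nΣt² − (Σt)² = 45228.96 − 42683.56 = 2545.4
r = 368.48 / √(1098.08 × 2545.4) = 368.48 / 1671.8412 ≈ 0.220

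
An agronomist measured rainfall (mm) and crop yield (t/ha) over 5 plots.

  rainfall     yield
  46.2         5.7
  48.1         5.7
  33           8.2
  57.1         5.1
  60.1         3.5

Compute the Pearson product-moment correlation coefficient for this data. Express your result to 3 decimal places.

n = 5, Σx = 244.5, Σy = 28.2, Σx² = 12409.47, Σy² = 170.48, Σxy = 1309.67
nΣxy − ΣxΣy = 6548.35 − 6894.9 = -346.55
nΣx² − (Σx)² = 62047.35 − 59780.25 = 2267.1; nΣy² − (Σy)² = 852.4 − 795.24 = 57.16
r = -346.55 / √(2267.1 × 57.16) = -346.55 / 359.9825 ≈ -0.963

-0.963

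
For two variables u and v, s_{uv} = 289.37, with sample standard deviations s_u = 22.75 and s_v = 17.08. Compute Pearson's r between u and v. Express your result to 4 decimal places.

0.7447

r = Cov(u,v) / (s_u · s_v) = 289.37 / (22.75 × 17.08)
  = 289.37 / 388.5700 ≈ 0.7447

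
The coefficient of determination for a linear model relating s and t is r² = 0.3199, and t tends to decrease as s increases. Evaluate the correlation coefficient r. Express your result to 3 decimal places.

-0.566

|r| = √0.3199 = 0.566
The association is negative, so r = −0.566.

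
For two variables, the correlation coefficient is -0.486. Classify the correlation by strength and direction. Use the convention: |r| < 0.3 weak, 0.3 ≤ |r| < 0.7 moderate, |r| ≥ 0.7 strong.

moderate negative

r = -0.486 < 0 so the relationship is negative.
|r| = 0.486, which falls in the moderate range.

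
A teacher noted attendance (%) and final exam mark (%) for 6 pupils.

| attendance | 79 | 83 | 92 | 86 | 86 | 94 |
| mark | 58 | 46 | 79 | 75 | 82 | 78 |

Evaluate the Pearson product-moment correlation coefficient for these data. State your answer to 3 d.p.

n = 6, Σx = 520, Σy = 418, Σx² = 45222, Σy² = 30154, Σxy = 36502
nΣxy − ΣxΣy = 219012 − 217360 = 1652
nΣx² − (Σx)² = 271332 − 270400 = 932; nΣy² − (Σy)² = 180924 − 174724 = 6200
r = 1652 / √(932 × 6200) = 1652 / 2403.8303 ≈ 0.687

0.687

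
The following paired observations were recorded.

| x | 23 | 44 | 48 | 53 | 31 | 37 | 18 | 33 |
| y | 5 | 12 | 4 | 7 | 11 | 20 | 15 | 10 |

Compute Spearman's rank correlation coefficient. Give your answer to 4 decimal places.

Rank x: 2, 6, 7, 8, 3, 5, 1, 4
Rank y: 2, 6, 1, 3, 5, 8, 7, 4
d = rank(x) − rank(y): 0, 0, 6, 5, -2, -3, -6, 0; Σd² = 110
ρ = 1 − 6Σd² / [n(n²−1)] = 1 − 6×110 / (8×63) = 1 − 660/504 ≈ -0.3095

-0.3095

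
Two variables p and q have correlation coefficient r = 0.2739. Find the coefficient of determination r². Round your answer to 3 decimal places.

r² = (0.2739)² = 0.075

0.075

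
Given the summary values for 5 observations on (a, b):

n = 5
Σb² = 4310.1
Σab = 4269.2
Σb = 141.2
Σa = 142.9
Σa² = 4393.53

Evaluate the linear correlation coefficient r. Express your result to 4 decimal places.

0.7397

r = (nΣab − ΣaΣb) / √[(nΣa² − (Σa)²)(nΣb² − (Σb)²)]
Numerator: 5×4269.2 − 142.9×141.2 = 1168.52
Denominator: √[(21967.65 − 20420.41)(21550.5 − 19937.44)] = √[1547.24 × 1613.06] = 1579.8073
r = 1168.52 / 1579.8073 ≈ 0.7397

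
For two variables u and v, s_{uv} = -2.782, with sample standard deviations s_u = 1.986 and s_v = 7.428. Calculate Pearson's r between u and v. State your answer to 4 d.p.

-0.1886

r = Cov(u,v) / (s_u · s_v) = -2.782 / (1.986 × 7.428)
  = -2.782 / 14.7520 ≈ -0.1886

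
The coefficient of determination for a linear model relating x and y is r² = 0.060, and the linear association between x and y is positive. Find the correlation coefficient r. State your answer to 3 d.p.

|r| = √0.060 = 0.245
The association is positive, so r = 0.245.

0.245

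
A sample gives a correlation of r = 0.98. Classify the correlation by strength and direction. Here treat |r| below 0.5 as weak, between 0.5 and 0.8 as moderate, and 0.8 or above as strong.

strong positive

r = 0.98 > 0 so the relationship is positive.
|r| = 0.98, which falls in the strong range.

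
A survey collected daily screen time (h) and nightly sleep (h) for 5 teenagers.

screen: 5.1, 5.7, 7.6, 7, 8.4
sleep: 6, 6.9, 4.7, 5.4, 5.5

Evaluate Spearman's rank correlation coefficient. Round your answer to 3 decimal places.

-0.600

Rank screen: 1, 2, 4, 3, 5
Rank sleep: 4, 5, 1, 2, 3
d = rank(screen) − rank(sleep): -3, -3, 3, 1, 2; Σd² = 32
ρ = 1 − 6Σd² / [n(n²−1)] = 1 − 6×32 / (5×24) = 1 − 192/120 ≈ -0.600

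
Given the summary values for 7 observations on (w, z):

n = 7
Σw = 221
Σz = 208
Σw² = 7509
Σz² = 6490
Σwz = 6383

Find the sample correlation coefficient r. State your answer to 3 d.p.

-0.453

r = (nΣwz − ΣwΣz) / √[(nΣw² − (Σw)²)(nΣz² − (Σz)²)]
Numerator: 7×6383 − 221×208 = -1287
Denominator: √[(52563 − 48841)(45430 − 43264)] = √[3722 × 2166] = 2839.3401
r = -1287 / 2839.3401 ≈ -0.453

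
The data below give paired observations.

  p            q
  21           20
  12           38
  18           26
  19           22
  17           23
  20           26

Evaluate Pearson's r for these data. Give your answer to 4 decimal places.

-0.8934

n = 6, Σp = 107, Σq = 155, Σp² = 1959, Σq² = 4209, Σpq = 2673
nΣpq − ΣpΣq = 16038 − 16585 = -547
nΣp² − (Σp)² = 11754 − 11449 = 305; nΣq² − (Σq)² = 25254 − 24025 = 1229
r = -547 / √(305 × 1229) = -547 / 612.2459 ≈ -0.8934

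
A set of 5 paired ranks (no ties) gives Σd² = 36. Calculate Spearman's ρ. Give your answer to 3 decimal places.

ρ = 1 − 6Σd² / [n(n²−1)] = 1 − 6×36 / (5×24)
  = 1 − 216/120 = 1 − 1.8000 ≈ -0.800

-0.800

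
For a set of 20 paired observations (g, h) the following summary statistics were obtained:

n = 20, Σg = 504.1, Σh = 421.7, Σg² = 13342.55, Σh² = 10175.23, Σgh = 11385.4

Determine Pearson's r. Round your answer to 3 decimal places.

r = (nΣgh − ΣgΣh) / √[(nΣg² − (Σg)²)(nΣh² − (Σh)²)]
Numerator: 20×11385.4 − 504.1×421.7 = 15129.03
Denominator: √[(266851 − 254116.81)(203504.6 − 177830.89)] = √[12734.19 × 25673.71] = 18081.3136
r = 15129.03 / 18081.3136 ≈ 0.837

0.837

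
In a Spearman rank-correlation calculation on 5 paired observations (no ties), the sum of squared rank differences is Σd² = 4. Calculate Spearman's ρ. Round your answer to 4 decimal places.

ρ = 1 − 6Σd² / [n(n²−1)] = 1 − 6×4 / (5×24)
  = 1 − 24/120 = 1 − 0.20000 ≈ 0.8000

0.8000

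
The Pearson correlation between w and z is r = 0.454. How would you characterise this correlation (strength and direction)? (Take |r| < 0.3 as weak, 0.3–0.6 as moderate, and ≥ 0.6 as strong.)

r = 0.454 > 0 so the relationship is positive.
|r| = 0.454, which falls in the moderate range.

moderate positive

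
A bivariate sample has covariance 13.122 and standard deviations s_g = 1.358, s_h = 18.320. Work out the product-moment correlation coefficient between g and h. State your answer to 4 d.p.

0.5274

r = Cov(g,h) / (s_g · s_h) = 13.122 / (1.358 × 18.320)
  = 13.122 / 24.8786 ≈ 0.5274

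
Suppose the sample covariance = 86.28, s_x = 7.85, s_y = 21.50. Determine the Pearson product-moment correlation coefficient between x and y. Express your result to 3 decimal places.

r = Cov(x,y) / (s_x · s_y) = 86.28 / (7.85 × 21.50)
  = 86.28 / 168.7750 ≈ 0.511

0.511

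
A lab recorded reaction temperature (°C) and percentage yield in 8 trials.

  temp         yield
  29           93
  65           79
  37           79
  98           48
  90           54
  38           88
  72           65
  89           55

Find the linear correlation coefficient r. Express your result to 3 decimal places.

-0.961

n = 8, Σx = 518, Σy = 561, Σx² = 38688, Σy² = 41345, Σxy = 33238
nΣxy − ΣxΣy = 265904 − 290598 = -24694
nΣx² − (Σx)² = 309504 − 268324 = 41180; nΣy² − (Σy)² = 330760 − 314721 = 16039
r = -24694 / √(41180 × 16039) = -24694 / 25699.9226 ≈ -0.961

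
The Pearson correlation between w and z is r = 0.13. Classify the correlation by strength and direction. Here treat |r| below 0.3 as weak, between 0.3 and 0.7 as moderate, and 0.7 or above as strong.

r = 0.13 > 0 so the relationship is positive.
|r| = 0.13, which falls in the weak range.

weak positive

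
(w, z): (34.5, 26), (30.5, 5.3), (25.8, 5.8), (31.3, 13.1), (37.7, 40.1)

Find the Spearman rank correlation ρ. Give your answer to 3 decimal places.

Rank w: 4, 2, 1, 3, 5
Rank z: 4, 1, 2, 3, 5
d = rank(w) − rank(z): 0, 1, -1, 0, 0; Σd² = 2
ρ = 1 − 6Σd² / [n(n²−1)] = 1 − 6×2 / (5×24) = 1 − 12/120 ≈ 0.900

0.900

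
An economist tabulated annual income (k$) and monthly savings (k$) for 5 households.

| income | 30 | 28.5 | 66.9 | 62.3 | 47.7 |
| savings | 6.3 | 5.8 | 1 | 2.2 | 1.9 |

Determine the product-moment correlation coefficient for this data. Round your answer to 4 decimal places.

-0.9321

n = 5, Σx = 235.4, Σy = 17.2, Σx² = 12344.44, Σy² = 82.78, Σxy = 648.89
nΣxy − ΣxΣy = 3244.45 − 4048.88 = -804.43
nΣx² − (Σx)² = 61722.2 − 55413.16 = 6309.04; nΣy² − (Σy)² = 413.9 − 295.84 = 118.06
r = -804.43 / √(6309.04 × 118.06) = -804.43 / 863.0442 ≈ -0.9321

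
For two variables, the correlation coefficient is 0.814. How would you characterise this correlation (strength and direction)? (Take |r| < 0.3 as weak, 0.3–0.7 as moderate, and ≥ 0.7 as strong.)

strong positive

r = 0.814 > 0 so the relationship is positive.
|r| = 0.814, which falls in the strong range.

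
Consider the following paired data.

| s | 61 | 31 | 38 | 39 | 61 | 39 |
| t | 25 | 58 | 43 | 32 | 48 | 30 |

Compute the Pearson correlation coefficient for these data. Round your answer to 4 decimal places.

-0.3446

n = 6, Σs = 269, Σt = 236, Σs² = 12889, Σt² = 10066, Σst = 10303
nΣst − ΣsΣt = 61818 − 63484 = -1666
nΣs² − (Σs)² = 77334 − 72361 = 4973; nΣt² − (Σt)² = 60396 − 55696 = 4700
r = -1666 / √(4973 × 4700) = -1666 / 4834.5734 ≈ -0.3446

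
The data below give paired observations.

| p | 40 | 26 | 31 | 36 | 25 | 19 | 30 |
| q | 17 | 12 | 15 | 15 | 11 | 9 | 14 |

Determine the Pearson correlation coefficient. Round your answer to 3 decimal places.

0.970

n = 7, Σp = 207, Σq = 93, Σp² = 6419, Σq² = 1281, Σpq = 2863
nΣpq − ΣpΣq = 20041 − 19251 = 790
nΣp² − (Σp)² = 44933 − 42849 = 2084; nΣq² − (Σq)² = 8967 − 8649 = 318
r = 790 / √(2084 × 318) = 790 / 814.0712 ≈ 0.970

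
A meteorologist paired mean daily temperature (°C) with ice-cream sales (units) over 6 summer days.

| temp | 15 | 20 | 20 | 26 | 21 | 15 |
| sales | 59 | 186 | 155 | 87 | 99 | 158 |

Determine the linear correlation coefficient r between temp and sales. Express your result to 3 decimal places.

-0.090

n = 6, Σx = 117, Σy = 744, Σx² = 2367, Σy² = 104436, Σxy = 14416
nΣxy − ΣxΣy = 86496 − 87048 = -552
nΣx² − (Σx)² = 14202 − 13689 = 513; nΣy² − (Σy)² = 626616 − 553536 = 73080
r = -552 / √(513 × 73080) = -552 / 6122.9111 ≈ -0.090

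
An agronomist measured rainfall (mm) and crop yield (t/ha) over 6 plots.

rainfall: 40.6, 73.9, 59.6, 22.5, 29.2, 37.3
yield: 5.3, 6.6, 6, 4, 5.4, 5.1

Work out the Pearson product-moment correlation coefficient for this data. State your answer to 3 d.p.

0.913

n = 6, Σx = 263.1, Σy = 32.4, Σx² = 13411.91, Σy² = 178.82, Σxy = 1498.43
nΣxy − ΣxΣy = 8990.58 − 8524.44 = 466.14
nΣx² − (Σx)² = 80471.46 − 69221.61 = 11249.85; nΣy² − (Σy)² = 1072.92 − 1049.76 = 23.16
r = 466.14 / √(11249.85 × 23.16) = 466.14 / 510.4376 ≈ 0.913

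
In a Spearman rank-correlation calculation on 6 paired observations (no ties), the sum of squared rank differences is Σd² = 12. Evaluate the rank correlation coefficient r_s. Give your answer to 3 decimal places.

0.657

ρ = 1 − 6Σd² / [n(n²−1)] = 1 − 6×12 / (6×35)
  = 1 − 72/210 = 1 − 0.3429 ≈ 0.657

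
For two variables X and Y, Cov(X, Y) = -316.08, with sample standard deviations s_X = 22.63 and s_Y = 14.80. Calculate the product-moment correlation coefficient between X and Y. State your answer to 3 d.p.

r = Cov(X,Y) / (s_X · s_Y) = -316.08 / (22.63 × 14.80)
  = -316.08 / 334.9240 ≈ -0.944

-0.944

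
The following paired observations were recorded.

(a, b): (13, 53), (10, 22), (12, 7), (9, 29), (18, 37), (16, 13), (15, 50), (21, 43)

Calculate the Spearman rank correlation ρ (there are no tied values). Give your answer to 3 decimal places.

0.310

Rank a: 4, 2, 3, 1, 7, 6, 5, 8
Rank b: 8, 3, 1, 4, 5, 2, 7, 6
d = rank(a) − rank(b): -4, -1, 2, -3, 2, 4, -2, 2; Σd² = 58
ρ = 1 − 6Σd² / [n(n²−1)] = 1 − 6×58 / (8×63) = 1 − 348/504 ≈ 0.310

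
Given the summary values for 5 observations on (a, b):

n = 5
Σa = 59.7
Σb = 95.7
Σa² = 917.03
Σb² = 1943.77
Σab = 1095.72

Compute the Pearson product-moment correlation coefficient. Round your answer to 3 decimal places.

r = (nΣab − ΣaΣb) / √[(nΣa² − (Σa)²)(nΣb² − (Σb)²)]
Numerator: 5×1095.72 − 59.7×95.7 = -234.69
Denominator: √[(4585.15 − 3564.09)(9718.85 − 9158.49)] = √[1021.06 × 560.36] = 756.4134
r = -234.69 / 756.4134 ≈ -0.310

-0.310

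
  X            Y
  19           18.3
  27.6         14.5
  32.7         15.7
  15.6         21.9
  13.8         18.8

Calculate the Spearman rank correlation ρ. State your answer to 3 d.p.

-0.800

Rank X: 3, 4, 5, 2, 1
Rank Y: 3, 1, 2, 5, 4
d = rank(X) − rank(Y): 0, 3, 3, -3, -3; Σd² = 36
ρ = 1 − 6Σd² / [n(n²−1)] = 1 − 6×36 / (5×24) = 1 − 216/120 ≈ -0.800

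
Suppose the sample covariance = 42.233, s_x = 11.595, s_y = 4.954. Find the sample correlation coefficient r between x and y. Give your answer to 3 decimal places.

0.735

r = Cov(x,y) / (s_x · s_y) = 42.233 / (11.595 × 4.954)
  = 42.233 / 57.4416 ≈ 0.735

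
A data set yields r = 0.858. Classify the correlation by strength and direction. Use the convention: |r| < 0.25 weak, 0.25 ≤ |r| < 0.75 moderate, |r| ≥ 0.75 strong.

strong positive

r = 0.858 > 0 so the relationship is positive.
|r| = 0.858, which falls in the strong range.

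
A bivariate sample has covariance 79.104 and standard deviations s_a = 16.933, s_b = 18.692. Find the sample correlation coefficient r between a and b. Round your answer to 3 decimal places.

r = Cov(a,b) / (s_a · s_b) = 79.104 / (16.933 × 18.692)
  = 79.104 / 316.5116 ≈ 0.250

0.250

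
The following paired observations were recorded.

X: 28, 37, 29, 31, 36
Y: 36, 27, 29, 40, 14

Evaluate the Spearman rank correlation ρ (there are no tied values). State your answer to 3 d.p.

Rank X: 1, 5, 2, 3, 4
Rank Y: 4, 2, 3, 5, 1
d = rank(X) − rank(Y): -3, 3, -1, -2, 3; Σd² = 32
ρ = 1 − 6Σd² / [n(n²−1)] = 1 − 6×32 / (5×24) = 1 − 192/120 ≈ -0.600

-0.600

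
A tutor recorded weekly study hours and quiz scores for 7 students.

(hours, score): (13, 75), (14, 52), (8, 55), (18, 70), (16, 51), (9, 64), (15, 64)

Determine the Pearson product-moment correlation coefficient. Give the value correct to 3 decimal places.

n = 7, Σx = 93, Σy = 431, Σx² = 1315, Σy² = 27047, Σxy = 5755
nΣxy − ΣxΣy = 40285 − 40083 = 202
nΣx² − (Σx)² = 9205 − 8649 = 556; nΣy² − (Σy)² = 189329 − 185761 = 3568
r = 202 / √(556 × 3568) = 202 / 1408.4772 ≈ 0.143

0.143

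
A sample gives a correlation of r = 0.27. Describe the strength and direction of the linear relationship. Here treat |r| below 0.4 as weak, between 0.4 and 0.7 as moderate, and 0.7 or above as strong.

r = 0.27 > 0 so the relationship is positive.
|r| = 0.27, which falls in the weak range.

weak positive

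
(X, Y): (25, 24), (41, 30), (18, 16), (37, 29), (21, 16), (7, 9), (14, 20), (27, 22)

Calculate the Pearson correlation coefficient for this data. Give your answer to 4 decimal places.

n = 8, ΣX = 190, ΣY = 166, ΣX² = 5414, ΣY² = 3794, ΣXY = 4464
nΣXY − ΣXΣY = 35712 − 31540 = 4172
nΣX² − (ΣX)² = 43312 − 36100 = 7212; nΣY² − (ΣY)² = 30352 − 27556 = 2796
r = 4172 / √(7212 × 2796) = 4172 / 4490.5180 ≈ 0.9291

0.9291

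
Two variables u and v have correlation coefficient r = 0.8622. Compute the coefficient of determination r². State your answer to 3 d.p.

r² = (0.8622)² = 0.743

0.743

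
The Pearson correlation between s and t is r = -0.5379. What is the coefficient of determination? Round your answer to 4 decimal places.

0.2893

r² = (-0.5379)² = 0.2893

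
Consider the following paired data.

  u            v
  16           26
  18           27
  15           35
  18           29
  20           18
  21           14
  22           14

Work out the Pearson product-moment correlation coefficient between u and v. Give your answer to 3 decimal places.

n = 7, Σu = 130, Σv = 163, Σu² = 2454, Σv² = 4187, Σuv = 2911
nΣuv − ΣuΣv = 20377 − 21190 = -813
nΣu² − (Σu)² = 17178 − 16900 = 278; nΣv² − (Σv)² = 29309 − 26569 = 2740
r = -813 / √(278 × 2740) = -813 / 872.7657 ≈ -0.932

-0.932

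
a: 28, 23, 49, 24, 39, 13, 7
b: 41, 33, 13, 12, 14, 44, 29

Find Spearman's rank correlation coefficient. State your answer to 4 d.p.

Rank a: 5, 3, 7, 4, 6, 2, 1
Rank b: 6, 5, 2, 1, 3, 7, 4
d = rank(a) − rank(b): -1, -2, 5, 3, 3, -5, -3; Σd² = 82
ρ = 1 − 6Σd² / [n(n²−1)] = 1 − 6×82 / (7×48) = 1 − 492/336 ≈ -0.4643

-0.4643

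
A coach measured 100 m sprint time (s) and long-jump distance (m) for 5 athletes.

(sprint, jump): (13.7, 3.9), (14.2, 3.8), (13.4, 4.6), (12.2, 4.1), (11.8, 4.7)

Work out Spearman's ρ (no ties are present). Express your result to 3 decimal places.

-0.900

Rank sprint: 4, 5, 3, 2, 1
Rank jump: 2, 1, 4, 3, 5
d = rank(sprint) − rank(jump): 2, 4, -1, -1, -4; Σd² = 38
ρ = 1 − 6Σd² / [n(n²−1)] = 1 − 6×38 / (5×24) = 1 − 228/120 ≈ -0.900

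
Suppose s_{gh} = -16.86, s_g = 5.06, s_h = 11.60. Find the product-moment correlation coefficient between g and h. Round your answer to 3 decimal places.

-0.287

r = Cov(g,h) / (s_g · s_h) = -16.86 / (5.06 × 11.60)
  = -16.86 / 58.6960 ≈ -0.287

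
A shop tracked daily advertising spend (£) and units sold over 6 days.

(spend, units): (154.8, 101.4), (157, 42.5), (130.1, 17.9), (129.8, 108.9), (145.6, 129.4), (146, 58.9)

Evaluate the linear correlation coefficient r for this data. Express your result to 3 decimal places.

0.091

n = 6, Σx = 863.3, Σy = 459, Σx² = 124901.45, Σy² = 44481.4, Σxy = 66273.27
nΣxy − ΣxΣy = 397639.62 − 396254.7 = 1384.92
nΣx² − (Σx)² = 749408.7 − 745286.89 = 4121.81; nΣy² − (Σy)² = 266888.4 − 210681 = 56207.4
r = 1384.92 / √(4121.81 × 56207.4) = 1384.92 / 15220.9140 ≈ 0.091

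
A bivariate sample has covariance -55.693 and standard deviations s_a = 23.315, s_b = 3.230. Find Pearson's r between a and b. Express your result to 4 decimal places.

r = Cov(a,b) / (s_a · s_b) = -55.693 / (23.315 × 3.230)
  = -55.693 / 75.3075 ≈ -0.7395

-0.7395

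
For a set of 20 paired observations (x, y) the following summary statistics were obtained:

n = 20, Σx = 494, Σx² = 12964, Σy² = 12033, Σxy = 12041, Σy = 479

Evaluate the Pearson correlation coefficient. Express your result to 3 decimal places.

r = (nΣxy − ΣxΣy) / √[(nΣx² − (Σx)²)(nΣy² − (Σy)²)]
Numerator: 20×12041 − 494×479 = 4194
Denominator: √[(259280 − 244036)(240660 − 229441)] = √[15244 × 11219] = 13077.5547
r = 4194 / 13077.5547 ≈ 0.321

0.321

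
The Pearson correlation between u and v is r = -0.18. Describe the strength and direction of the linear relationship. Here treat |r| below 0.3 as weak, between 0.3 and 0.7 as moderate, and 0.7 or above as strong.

r = -0.18 < 0 so the relationship is negative.
|r| = 0.18, which falls in the weak range.

weak negative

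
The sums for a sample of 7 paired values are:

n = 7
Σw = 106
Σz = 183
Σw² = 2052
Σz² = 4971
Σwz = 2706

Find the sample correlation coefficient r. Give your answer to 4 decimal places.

r = (nΣwz − ΣwΣz) / √[(nΣw² − (Σw)²)(nΣz² − (Σz)²)]
Numerator: 7×2706 − 106×183 = -456
Denominator: √[(14364 − 11236)(34797 − 33489)] = √[3128 × 1308] = 2022.7269
r = -456 / 2022.7269 ≈ -0.2254

-0.2254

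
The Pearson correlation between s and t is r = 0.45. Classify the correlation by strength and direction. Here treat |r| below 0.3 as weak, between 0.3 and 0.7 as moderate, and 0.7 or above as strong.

r = 0.45 > 0 so the relationship is positive.
|r| = 0.45, which falls in the moderate range.

moderate positive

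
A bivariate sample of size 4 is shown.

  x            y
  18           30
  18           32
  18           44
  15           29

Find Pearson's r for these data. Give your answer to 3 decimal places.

0.456

n = 4, Σx = 69, Σy = 135, Σx² = 1197, Σy² = 4701, Σxy = 2343
nΣxy − ΣxΣy = 9372 − 9315 = 57
nΣx² − (Σx)² = 4788 − 4761 = 27; nΣy² − (Σy)² = 18804 − 18225 = 579
r = 57 / √(27 × 579) = 57 / 125.0320 ≈ 0.456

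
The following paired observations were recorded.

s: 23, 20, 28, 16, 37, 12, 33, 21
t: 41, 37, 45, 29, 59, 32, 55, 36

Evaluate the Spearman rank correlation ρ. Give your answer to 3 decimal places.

Rank s: 5, 3, 6, 2, 8, 1, 7, 4
Rank t: 5, 4, 6, 1, 8, 2, 7, 3
d = rank(s) − rank(t): 0, -1, 0, 1, 0, -1, 0, 1; Σd² = 4
ρ = 1 − 6Σd² / [n(n²−1)] = 1 − 6×4 / (8×63) = 1 − 24/504 ≈ 0.952

0.952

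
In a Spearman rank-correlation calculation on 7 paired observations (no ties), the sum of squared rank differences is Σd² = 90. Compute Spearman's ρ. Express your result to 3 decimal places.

-0.607

ρ = 1 − 6Σd² / [n(n²−1)] = 1 − 6×90 / (7×48)
  = 1 − 540/336 = 1 − 1.6071 ≈ -0.607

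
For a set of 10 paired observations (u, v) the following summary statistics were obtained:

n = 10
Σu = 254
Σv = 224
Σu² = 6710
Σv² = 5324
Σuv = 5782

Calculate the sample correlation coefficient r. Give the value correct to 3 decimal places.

0.328

r = (nΣuv − ΣuΣv) / √[(nΣu² − (Σu)²)(nΣv² − (Σv)²)]
Numerator: 10×5782 − 254×224 = 924
Denominator: √[(67100 − 64516)(53240 − 50176)] = √[2584 × 3064] = 2813.7832
r = 924 / 2813.7832 ≈ 0.328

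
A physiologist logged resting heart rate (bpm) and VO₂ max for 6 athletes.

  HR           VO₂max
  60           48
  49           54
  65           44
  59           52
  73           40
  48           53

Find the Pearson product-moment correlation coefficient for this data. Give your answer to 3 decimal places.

-0.945

n = 6, Σx = 354, Σy = 291, Σx² = 21340, Σy² = 14269, Σxy = 16918
nΣxy − ΣxΣy = 101508 − 103014 = -1506
nΣx² − (Σx)² = 128040 − 125316 = 2724; nΣy² − (Σy)² = 85614 − 84681 = 933
r = -1506 / √(2724 × 933) = -1506 / 1594.2058 ≈ -0.945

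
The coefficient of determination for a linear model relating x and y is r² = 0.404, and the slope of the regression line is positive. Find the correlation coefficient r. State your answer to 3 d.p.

0.636

|r| = √0.404 = 0.636
The association is positive, so r = 0.636.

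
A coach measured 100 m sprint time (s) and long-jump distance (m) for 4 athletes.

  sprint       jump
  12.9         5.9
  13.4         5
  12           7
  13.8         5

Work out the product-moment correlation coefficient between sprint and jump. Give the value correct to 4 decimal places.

-0.9775

n = 4, Σx = 52.1, Σy = 22.9, Σx² = 680.41, Σy² = 133.81, Σxy = 296.11
nΣxy − ΣxΣy = 1184.44 − 1193.09 = -8.65
nΣx² − (Σx)² = 2721.64 − 2714.41 = 7.23; nΣy² − (Σy)² = 535.24 − 524.41 = 10.83
r = -8.65 / √(7.23 × 10.83) = -8.65 / 8.8488 ≈ -0.9775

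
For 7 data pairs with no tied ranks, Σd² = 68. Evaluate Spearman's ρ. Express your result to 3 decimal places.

ρ = 1 − 6Σd² / [n(n²−1)] = 1 − 6×68 / (7×48)
  = 1 − 408/336 = 1 − 1.2143 ≈ -0.214

-0.214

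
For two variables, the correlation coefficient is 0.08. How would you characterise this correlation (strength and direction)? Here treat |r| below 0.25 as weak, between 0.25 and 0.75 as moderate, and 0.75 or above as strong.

r = 0.08 > 0 so the relationship is positive.
|r| = 0.08, which falls in the weak range.

weak positive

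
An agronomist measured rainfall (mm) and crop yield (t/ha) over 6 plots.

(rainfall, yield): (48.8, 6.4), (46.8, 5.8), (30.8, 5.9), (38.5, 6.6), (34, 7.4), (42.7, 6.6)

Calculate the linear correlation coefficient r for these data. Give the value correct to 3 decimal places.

n = 6, Σx = 241.6, Σy = 38.7, Σx² = 9981.86, Σy² = 251.29, Σxy = 1553
nΣxy − ΣxΣy = 9318 − 9349.92 = -31.92
nΣx² − (Σx)² = 59891.16 − 58370.56 = 1520.6; nΣy² − (Σy)² = 1507.74 − 1497.69 = 10.05
r = -31.92 / √(1520.6 × 10.05) = -31.92 / 123.6205 ≈ -0.258

-0.258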